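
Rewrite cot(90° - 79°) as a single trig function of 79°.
cot(90° - 79°) = tan(79°)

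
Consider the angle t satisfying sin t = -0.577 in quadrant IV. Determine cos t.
cos t = √(1 - sin²t) = 0.8167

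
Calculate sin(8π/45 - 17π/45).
sin(8π/45 - 17π/45) = sin 8π/45 cos 17π/45 - cos 8π/45 sin 17π/45 = -0.5878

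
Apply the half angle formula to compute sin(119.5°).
sin(119.5°) = √((1 - cos 239°)/2) = 0.8704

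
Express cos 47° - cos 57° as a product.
cos 47° - cos 57° = -2 sin(52°) sin(-5°)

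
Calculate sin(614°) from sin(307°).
sin(614°) = 2 sin 307° cos 307° = -0.9613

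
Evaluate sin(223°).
sin(223°) = -0.682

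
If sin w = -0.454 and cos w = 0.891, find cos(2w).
cos(2w) = cos²w - sin²w = 0.5878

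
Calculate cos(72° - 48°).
cos(72° - 48°) = cos 72° cos 48° + sin 72° sin 48° = 0.9135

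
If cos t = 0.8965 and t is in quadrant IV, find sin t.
sin t = -0.443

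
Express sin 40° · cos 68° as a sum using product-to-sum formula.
sin 40° cos 68° = (1/2)[sin(40°+68°) + sin(40°-68°)]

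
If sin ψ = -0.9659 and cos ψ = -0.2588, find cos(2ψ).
cos(2ψ) = cos²ψ - sin²ψ = -0.866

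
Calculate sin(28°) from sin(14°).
sin(28°) = 2 sin 14° cos 14° = 0.4695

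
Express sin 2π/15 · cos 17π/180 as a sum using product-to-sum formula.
sin 2π/15 cos 17π/180 = (1/2)[sin(2π/15+17π/180) + sin(2π/15-17π/180)]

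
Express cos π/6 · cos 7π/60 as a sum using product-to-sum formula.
cos π/6 cos 7π/60 = (1/2)[cos(π/6-7π/60) + cos(π/6+7π/60)]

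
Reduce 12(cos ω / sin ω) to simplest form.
12(cos ω / sin ω) = 12(cot ω) (using Quotient identity)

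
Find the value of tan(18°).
tan(18°) = 0.3249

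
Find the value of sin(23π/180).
sin(23π/180) = 0.3907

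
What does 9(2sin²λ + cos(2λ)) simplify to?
9(2sin²λ + cos(2λ)) = 9 (using Double angle)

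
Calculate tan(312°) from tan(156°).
tan(312°) = 2 tan 156° / (1 - tan²156°) = -1.111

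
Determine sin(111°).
sin(111°) = 0.9336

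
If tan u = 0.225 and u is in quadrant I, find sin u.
sin u = 0.2195 (using tan²u + 1 = sec²u)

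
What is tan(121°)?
tan(121°) = -1.664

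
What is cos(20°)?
cos(20°) = 0.9397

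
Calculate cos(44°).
cos(44°) = 0.7193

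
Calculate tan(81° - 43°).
tan(81° - 43°) = (tan 81° - tan 43°)/(1 + tan 81° tan 43°) = 0.7813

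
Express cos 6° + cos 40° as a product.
cos 6° + cos 40° = 2 cos(23°) cos(-17°)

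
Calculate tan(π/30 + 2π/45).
tan(π/30 + 2π/45) = (tan π/30 + tan 2π/45)/(1 - tan π/30 tan 2π/45) = 0.2493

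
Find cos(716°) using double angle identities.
cos(716°) = cos²358° - sin²358° = 0.9976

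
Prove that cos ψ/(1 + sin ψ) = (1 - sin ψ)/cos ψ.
RHS = (1 - sin ψ)(1 + sin ψ) / (cos ψ(1 + sin ψ)) = (1 - sin²ψ) / (cos ψ(1 + sin ψ)) = cos²ψ / (cos ψ(1 + sin ψ)) = cos ψ/(1 + sin ψ) = LHS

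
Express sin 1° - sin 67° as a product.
sin 1° - sin 67° = 2 cos(34°) sin(-33°)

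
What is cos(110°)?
cos(110°) = -0.342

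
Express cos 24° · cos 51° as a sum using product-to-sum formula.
cos 24° cos 51° = (1/2)[cos(24°-51°) + cos(24°+51°)]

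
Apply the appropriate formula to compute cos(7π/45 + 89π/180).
cos(7π/45 + 89π/180) = cos 7π/45 cos 89π/180 - sin 7π/45 sin 89π/180 = -0.454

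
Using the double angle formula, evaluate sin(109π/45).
sin(109π/45) = 2 sin 109π/90 cos 109π/90 = 0.9703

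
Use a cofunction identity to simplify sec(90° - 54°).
sec(90° - 54°) = csc(54°)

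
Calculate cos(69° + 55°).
cos(69° + 55°) = cos 69° cos 55° - sin 69° sin 55° = -0.5592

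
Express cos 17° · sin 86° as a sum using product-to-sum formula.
cos 17° sin 86° = (1/2)[sin(17°+86°) - sin(17°-86°)]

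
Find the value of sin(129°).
sin(129°) = 0.7771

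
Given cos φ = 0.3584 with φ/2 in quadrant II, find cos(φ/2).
cos(φ/2) = ±√((1 + cos φ)/2); negative since φ/2 ∈ QII, so cos(φ/2) = -0.8241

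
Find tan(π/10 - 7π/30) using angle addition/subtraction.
tan(π/10 - 7π/30) = (tan π/10 - tan 7π/30)/(1 + tan π/10 tan 7π/30) = -0.4452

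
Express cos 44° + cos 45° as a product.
cos 44° + cos 45° = 2 cos(44.5°) cos(-0.5°)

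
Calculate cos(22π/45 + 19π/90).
cos(22π/45 + 19π/90) = cos 22π/45 cos 19π/90 - sin 22π/45 sin 19π/90 = -0.5878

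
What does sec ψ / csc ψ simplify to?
sec ψ / csc ψ = tan ψ (using Reciprocal identities)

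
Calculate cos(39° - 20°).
cos(39° - 20°) = cos 39° cos 20° + sin 39° sin 20° = 0.9455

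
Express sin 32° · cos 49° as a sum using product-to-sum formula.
sin 32° cos 49° = (1/2)[sin(32°+49°) + sin(32°-49°)]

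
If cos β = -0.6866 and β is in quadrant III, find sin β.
sin β = -0.727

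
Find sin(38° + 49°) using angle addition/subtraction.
sin(38° + 49°) = sin 38° cos 49° + cos 38° sin 49° = 0.9986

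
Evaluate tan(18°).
tan(18°) = 0.3249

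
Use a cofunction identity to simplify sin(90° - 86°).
sin(90° - 86°) = cos(86°)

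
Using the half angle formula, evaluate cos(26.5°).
cos(26.5°) = √((1 + cos 53°)/2) = 0.8949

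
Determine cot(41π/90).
cot(41π/90) = 0.1405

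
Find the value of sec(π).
sec(π) = -1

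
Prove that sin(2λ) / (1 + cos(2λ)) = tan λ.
LHS = 2 sin λ cos λ / (2cos²λ) = sin λ/cos λ = tan λ = RHS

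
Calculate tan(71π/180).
tan(71π/180) = 2.904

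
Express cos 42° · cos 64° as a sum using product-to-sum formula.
cos 42° cos 64° = (1/2)[cos(42°-64°) + cos(42°+64°)]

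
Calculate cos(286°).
cos(286°) = 0.2756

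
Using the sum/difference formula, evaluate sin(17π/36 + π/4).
sin(17π/36 + π/4) = sin 17π/36 cos π/4 + cos 17π/36 sin π/4 = 0.766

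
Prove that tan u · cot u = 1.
LHS = (sin u/cos u) · (cos u/sin u) = 1 = RHS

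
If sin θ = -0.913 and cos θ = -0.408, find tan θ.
tan θ = sin θ / cos θ = 2.238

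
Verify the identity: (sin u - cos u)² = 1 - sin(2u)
LHS = sin²u - 2 sin u cos u + cos²u = (sin²u + cos²u) - 2 sin u cos u = 1 - sin(2u) = RHS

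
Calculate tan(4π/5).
tan(4π/5) = -0.7265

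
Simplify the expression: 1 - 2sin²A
1 - 2sin²A = cos(2A) (using Double angle)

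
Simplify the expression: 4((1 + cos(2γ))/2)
4((1 + cos(2γ))/2) = 4(cos²γ) (using Power reduction)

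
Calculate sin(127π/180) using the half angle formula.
sin(127π/180) = √((1 - cos 127π/90)/2) = 0.7986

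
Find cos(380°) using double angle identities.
cos(380°) = cos²190° - sin²190° = 0.9397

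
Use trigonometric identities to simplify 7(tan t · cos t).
7(tan t · cos t) = 7(sin t) (using Quotient identity)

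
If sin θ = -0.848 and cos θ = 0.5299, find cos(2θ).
cos(2θ) = cos²θ - sin²θ = -0.4383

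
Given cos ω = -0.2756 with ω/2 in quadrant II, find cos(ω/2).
cos(ω/2) = ±√((1 + cos ω)/2); negative since ω/2 ∈ QII, so cos(ω/2) = -0.6018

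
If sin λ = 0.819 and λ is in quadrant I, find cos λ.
cos λ = 0.5738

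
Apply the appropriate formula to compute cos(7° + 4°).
cos(7° + 4°) = cos 7° cos 4° - sin 7° sin 4° = 0.9816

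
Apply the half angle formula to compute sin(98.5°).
sin(98.5°) = √((1 - cos 197°)/2) = 0.989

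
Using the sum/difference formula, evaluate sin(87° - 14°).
sin(87° - 14°) = sin 87° cos 14° - cos 87° sin 14° = 0.9563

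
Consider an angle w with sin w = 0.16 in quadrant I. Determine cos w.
cos w = √(1 - sin²w) = 0.9871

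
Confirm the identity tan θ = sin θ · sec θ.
RHS = sin θ · (1/cos θ) = sin θ/cos θ = tan θ = LHS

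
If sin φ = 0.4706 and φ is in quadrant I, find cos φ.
cos φ = 0.8823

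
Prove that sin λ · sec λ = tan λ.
LHS = sin λ · (1/cos λ) = sin λ/cos λ = tan λ = RHS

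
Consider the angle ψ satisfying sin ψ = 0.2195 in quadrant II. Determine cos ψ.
cos ψ = ±√(1 - sin²ψ) = -0.9756 (negative in QII)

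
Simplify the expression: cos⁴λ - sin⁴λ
cos⁴λ - sin⁴λ = cos(2λ) (using Factoring + double angle)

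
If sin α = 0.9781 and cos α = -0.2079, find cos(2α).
cos(2α) = cos²α - sin²α = -0.9135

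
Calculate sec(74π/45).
sec(74π/45) = 2.281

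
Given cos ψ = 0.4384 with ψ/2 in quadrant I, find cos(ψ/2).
cos(ψ/2) = ±√((1 + cos ψ)/2); positive since ψ/2 ∈ QI, so cos(ψ/2) = 0.8481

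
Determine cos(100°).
cos(100°) = -0.1736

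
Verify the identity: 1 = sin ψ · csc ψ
RHS = sin ψ · (1/sin ψ) = 1 = LHS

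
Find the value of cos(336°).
cos(336°) = 0.9135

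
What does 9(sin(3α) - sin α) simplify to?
9(sin(3α) - sin α) = 9(2 cos(2α) sin α) (using Sum-to-product)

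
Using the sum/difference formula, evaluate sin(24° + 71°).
sin(24° + 71°) = sin 24° cos 71° + cos 24° sin 71° = 0.9962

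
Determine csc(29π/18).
csc(29π/18) = -1.064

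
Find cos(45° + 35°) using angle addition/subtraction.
cos(45° + 35°) = cos 45° cos 35° - sin 45° sin 35° = 0.1736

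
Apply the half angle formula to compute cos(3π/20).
cos(3π/20) = √((1 + cos 3π/10)/2) = 0.891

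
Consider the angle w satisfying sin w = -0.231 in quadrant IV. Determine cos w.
cos w = √(1 - sin²w) = 0.973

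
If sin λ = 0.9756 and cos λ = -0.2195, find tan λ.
tan λ = sin λ / cos λ = -4.445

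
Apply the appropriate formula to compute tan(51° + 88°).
tan(51° + 88°) = (tan 51° + tan 88°)/(1 - tan 51° tan 88°) = -0.8693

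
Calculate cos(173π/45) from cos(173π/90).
cos(173π/45) = cos²173π/90 - sin²173π/90 = 0.8829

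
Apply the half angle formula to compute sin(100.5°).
sin(100.5°) = √((1 - cos 201°)/2) = 0.9833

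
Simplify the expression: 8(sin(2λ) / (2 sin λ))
8(sin(2λ) / (2 sin λ)) = 8(cos λ) (using Double angle)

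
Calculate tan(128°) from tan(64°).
tan(128°) = 2 tan 64° / (1 - tan²64°) = -1.28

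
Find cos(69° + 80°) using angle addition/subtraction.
cos(69° + 80°) = cos 69° cos 80° - sin 69° sin 80° = -0.8572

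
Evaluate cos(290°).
cos(290°) = 0.342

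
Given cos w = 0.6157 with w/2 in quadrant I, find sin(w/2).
sin(w/2) = ±√((1 - cos w)/2); positive since w/2 ∈ QI, so sin(w/2) = 0.4383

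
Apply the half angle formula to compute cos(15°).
cos(15°) = √((1 + cos 30°)/2) = (√6+√2)/4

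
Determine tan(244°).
tan(244°) = 2.05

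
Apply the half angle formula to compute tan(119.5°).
tan(119.5°) = sin 239° / (1 + cos 239°) = -1.767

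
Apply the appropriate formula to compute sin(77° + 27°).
sin(77° + 27°) = sin 77° cos 27° + cos 77° sin 27° = 0.9703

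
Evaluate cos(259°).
cos(259°) = -0.1908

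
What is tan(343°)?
tan(343°) = -0.3057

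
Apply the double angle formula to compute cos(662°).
cos(662°) = cos²331° - sin²331° = 0.5299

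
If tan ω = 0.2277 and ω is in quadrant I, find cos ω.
cos ω = 0.975 (using tan²ω + 1 = sec²ω)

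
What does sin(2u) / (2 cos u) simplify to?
sin(2u) / (2 cos u) = sin u (using Double angle)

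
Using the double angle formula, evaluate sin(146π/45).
sin(146π/45) = 2 sin 73π/45 cos 73π/45 = -0.6947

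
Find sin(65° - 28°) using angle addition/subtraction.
sin(65° - 28°) = sin 65° cos 28° - cos 65° sin 28° = 0.6018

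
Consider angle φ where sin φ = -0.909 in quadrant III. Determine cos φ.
cos φ = ±√(1 - sin²φ) = -0.4168 (negative in QIII)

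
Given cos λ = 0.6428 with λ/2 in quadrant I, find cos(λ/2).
cos(λ/2) = ±√((1 + cos λ)/2); positive since λ/2 ∈ QI, so cos(λ/2) = 0.9063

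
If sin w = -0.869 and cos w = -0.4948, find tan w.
tan w = sin w / cos w = 1.756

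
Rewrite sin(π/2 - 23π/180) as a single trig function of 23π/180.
sin(π/2 - 23π/180) = cos(23π/180)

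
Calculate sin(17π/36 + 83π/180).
sin(17π/36 + 83π/180) = sin 17π/36 cos 83π/180 + cos 17π/36 sin 83π/180 = 0.2079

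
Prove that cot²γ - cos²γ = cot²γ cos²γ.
LHS = cos²γ/sin²γ - cos²γ = cos²γ(1/sin²γ - 1) = cos²γ · (1 - sin²γ)/sin²γ = cos²γ · cos²γ/sin²γ = cos²γ · cot²γ = RHS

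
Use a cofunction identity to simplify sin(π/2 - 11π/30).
sin(π/2 - 11π/30) = cos(11π/30)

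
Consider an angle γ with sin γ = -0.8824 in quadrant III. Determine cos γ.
cos γ = ±√(1 - sin²γ) = -0.4705 (negative in QIII)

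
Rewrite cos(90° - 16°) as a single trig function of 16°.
cos(90° - 16°) = sin(16°)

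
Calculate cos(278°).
cos(278°) = 0.1392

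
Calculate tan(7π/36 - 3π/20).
tan(7π/36 - 3π/20) = (tan 7π/36 - tan 3π/20)/(1 + tan 7π/36 tan 3π/20) = 0.1405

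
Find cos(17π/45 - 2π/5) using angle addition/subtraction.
cos(17π/45 - 2π/5) = cos 17π/45 cos 2π/5 + sin 17π/45 sin 2π/5 = 0.9976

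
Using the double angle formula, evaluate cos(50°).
cos(50°) = cos²25° - sin²25° = 0.6428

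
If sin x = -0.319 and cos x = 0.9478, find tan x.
tan x = sin x / cos x = -0.3366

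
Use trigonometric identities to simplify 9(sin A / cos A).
9(sin A / cos A) = 9(tan A) (using Quotient identity)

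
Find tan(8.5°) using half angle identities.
tan(8.5°) = sin 17° / (1 + cos 17°) = 0.1495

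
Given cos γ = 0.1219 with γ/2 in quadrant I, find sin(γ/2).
sin(γ/2) = ±√((1 - cos γ)/2); positive since γ/2 ∈ QI, so sin(γ/2) = 0.6626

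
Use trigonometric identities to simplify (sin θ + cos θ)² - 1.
(sin θ + cos θ)² - 1 = sin(2θ) (using Pythagorean + double angle)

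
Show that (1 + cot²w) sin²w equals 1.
LHS = csc²w · sin²w = (1/sin²w) · sin²w = 1 = RHS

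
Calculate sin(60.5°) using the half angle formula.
sin(60.5°) = √((1 - cos 121°)/2) = 0.8704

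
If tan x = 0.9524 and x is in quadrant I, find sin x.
sin x = 0.6897 (using tan²x + 1 = sec²x)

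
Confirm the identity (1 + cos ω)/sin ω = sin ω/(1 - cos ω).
RHS = sin ω(1 + cos ω) / ((1 - cos ω)(1 + cos ω)) = sin ω(1 + cos ω) / (1 - cos²ω) = sin ω(1 + cos ω) / sin²ω = (1 + cos ω)/sin ω = LHS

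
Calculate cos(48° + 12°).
cos(48° + 12°) = cos 48° cos 12° - sin 48° sin 12° = 1/2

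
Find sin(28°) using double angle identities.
sin(28°) = 2 sin 14° cos 14° = 0.4695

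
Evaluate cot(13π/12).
cot(13π/12) = 2+√3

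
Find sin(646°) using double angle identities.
sin(646°) = 2 sin 323° cos 323° = -0.9613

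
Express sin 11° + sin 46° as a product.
sin 11° + sin 46° = 2 sin(28.5°) cos(-17.5°)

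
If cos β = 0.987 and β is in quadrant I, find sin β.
sin β = 0.1607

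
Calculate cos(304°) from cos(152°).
cos(304°) = cos²152° - sin²152° = 0.5592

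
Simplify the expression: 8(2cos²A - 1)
8(2cos²A - 1) = 8(cos(2A)) (using Double angle)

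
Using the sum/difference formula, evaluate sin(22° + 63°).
sin(22° + 63°) = sin 22° cos 63° + cos 22° sin 63° = 0.9962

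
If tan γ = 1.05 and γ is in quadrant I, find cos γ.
cos γ = 0.6897 (using tan²γ + 1 = sec²γ)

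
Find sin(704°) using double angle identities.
sin(704°) = 2 sin 352° cos 352° = -0.2756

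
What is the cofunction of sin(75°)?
sin(75°) = cos(90° - 75°) = cos(15°)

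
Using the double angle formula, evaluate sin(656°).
sin(656°) = 2 sin 328° cos 328° = -0.8988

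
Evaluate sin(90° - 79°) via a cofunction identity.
sin(90° - 79°) = cos(79°) = 0.1908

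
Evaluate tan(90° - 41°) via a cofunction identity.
tan(90° - 41°) = cot(41°) = 1.15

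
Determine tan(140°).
tan(140°) = -0.8391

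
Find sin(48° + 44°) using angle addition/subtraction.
sin(48° + 44°) = sin 48° cos 44° + cos 48° sin 44° = 0.9994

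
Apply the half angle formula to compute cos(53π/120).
cos(53π/120) = √((1 + cos 53π/60)/2) = 0.1822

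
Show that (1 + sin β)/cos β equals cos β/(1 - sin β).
LHS = (1 + sin β)(1 - sin β) / (cos β(1 - sin β)) = (1 - sin²β) / (cos β(1 - sin β)) = cos²β / (cos β(1 - sin β)) = cos β/(1 - sin β) = RHS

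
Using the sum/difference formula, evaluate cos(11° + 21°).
cos(11° + 21°) = cos 11° cos 21° - sin 11° sin 21° = 0.848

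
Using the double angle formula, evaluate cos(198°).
cos(198°) = cos²99° - sin²99° = -0.9511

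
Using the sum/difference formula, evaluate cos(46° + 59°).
cos(46° + 59°) = cos 46° cos 59° - sin 46° sin 59° = -(√6-√2)/4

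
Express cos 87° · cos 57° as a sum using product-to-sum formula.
cos 87° cos 57° = (1/2)[cos(87°-57°) + cos(87°+57°)]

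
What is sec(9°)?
sec(9°) = 1.012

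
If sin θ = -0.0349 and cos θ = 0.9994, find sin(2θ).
sin(2θ) = 2 sin θ cos θ = -0.06976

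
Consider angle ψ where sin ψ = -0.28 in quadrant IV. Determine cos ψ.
cos ψ = √(1 - sin²ψ) = 0.96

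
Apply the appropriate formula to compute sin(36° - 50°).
sin(36° - 50°) = sin 36° cos 50° - cos 36° sin 50° = -0.2419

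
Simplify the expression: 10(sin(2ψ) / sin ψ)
10(sin(2ψ) / sin ψ) = 10(2 cos ψ) (using Double angle)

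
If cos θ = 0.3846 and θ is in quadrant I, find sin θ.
sin θ = 0.9231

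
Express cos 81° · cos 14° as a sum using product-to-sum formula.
cos 81° cos 14° = (1/2)[cos(81°-14°) + cos(81°+14°)]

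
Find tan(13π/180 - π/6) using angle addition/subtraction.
tan(13π/180 - π/6) = (tan 13π/180 - tan π/6)/(1 + tan 13π/180 tan π/6) = -0.3057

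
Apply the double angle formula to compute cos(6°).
cos(6°) = cos²3° - sin²3° = 0.9945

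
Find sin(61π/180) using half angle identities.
sin(61π/180) = √((1 - cos 61π/90)/2) = 0.8746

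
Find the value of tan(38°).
tan(38°) = 0.7813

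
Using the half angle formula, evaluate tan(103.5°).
tan(103.5°) = sin 207° / (1 + cos 207°) = -4.165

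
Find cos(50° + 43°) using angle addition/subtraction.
cos(50° + 43°) = cos 50° cos 43° - sin 50° sin 43° = -0.05234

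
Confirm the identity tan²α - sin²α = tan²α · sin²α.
LHS = sin²α/cos²α - sin²α = sin²α(1/cos²α - 1) = sin²α · (1 - cos²α)/cos²α = sin²α · sin²α/cos²α = sin²α · tan²α = RHS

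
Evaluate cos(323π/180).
cos(323π/180) = 0.7986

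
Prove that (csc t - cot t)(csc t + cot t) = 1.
LHS = csc²t - cot²t = (1 + cot²t) - cot²t = 1 = RHS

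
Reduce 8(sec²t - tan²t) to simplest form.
8(sec²t - tan²t) = 8 (using Pythagorean identity)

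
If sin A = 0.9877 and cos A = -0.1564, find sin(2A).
sin(2A) = 2 sin A cos A = -0.309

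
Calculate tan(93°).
tan(93°) = -19.08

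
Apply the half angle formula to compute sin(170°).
sin(170°) = √((1 - cos 340°)/2) = 0.1736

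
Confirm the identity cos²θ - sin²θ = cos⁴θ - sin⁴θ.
RHS = (cos²θ - sin²θ)(cos²θ + sin²θ) = (cos²θ - sin²θ) · 1 = cos²θ - sin²θ = LHS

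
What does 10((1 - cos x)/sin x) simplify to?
10((1 - cos x)/sin x) = 10(tan(x/2)) (using Half angle)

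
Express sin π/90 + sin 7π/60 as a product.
sin π/90 + sin 7π/60 = 2 sin(23π/360) cos(-19π/360)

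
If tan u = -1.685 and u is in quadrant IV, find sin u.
sin u = -0.86 (using tan²u + 1 = sec²u)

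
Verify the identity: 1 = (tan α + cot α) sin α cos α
RHS = (sin α/cos α + cos α/sin α) sin α cos α = ((sin²α + cos²α)/(sin α cos α)) · sin α cos α = sin²α + cos²α = 1 = LHS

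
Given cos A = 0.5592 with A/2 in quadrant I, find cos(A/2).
cos(A/2) = ±√((1 + cos A)/2); positive since A/2 ∈ QI, so cos(A/2) = 0.8829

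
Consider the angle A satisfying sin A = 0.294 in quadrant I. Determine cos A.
cos A = √(1 - sin²A) = 0.9558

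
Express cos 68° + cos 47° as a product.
cos 68° + cos 47° = 2 cos(57.5°) cos(10.5°)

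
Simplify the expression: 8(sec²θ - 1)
8(sec²θ - 1) = 8(tan²θ) (using Pythagorean identity)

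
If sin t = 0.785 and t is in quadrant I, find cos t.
cos t = 0.6195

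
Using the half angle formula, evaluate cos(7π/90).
cos(7π/90) = √((1 + cos 7π/45)/2) = 0.9703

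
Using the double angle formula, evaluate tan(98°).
tan(98°) = 2 tan 49° / (1 - tan²49°) = -7.115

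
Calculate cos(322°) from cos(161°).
cos(322°) = cos²161° - sin²161° = 0.788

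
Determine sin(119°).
sin(119°) = 0.8746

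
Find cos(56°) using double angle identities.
cos(56°) = cos²28° - sin²28° = 0.5592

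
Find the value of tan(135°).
tan(135°) = -1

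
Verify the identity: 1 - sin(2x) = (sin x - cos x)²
RHS = sin²x - 2 sin x cos x + cos²x = (sin²x + cos²x) - 2 sin x cos x = 1 - sin(2x) = LHS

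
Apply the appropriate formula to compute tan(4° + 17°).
tan(4° + 17°) = (tan 4° + tan 17°)/(1 - tan 4° tan 17°) = 0.3839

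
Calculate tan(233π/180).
tan(233π/180) = 1.327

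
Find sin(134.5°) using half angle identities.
sin(134.5°) = √((1 - cos 269°)/2) = 0.7133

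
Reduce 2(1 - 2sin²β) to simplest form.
2(1 - 2sin²β) = 2(cos(2β)) (using Double angle)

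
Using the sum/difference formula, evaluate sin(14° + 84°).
sin(14° + 84°) = sin 14° cos 84° + cos 14° sin 84° = 0.9903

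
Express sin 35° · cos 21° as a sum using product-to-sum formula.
sin 35° cos 21° = (1/2)[sin(35°+21°) + sin(35°-21°)]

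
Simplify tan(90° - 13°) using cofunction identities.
tan(90° - 13°) = cot(13°)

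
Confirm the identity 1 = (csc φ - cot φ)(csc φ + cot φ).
RHS = csc²φ - cot²φ = (1 + cot²φ) - cot²φ = 1 = LHS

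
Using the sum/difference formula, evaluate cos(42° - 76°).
cos(42° - 76°) = cos 42° cos 76° + sin 42° sin 76° = 0.829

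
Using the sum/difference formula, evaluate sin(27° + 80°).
sin(27° + 80°) = sin 27° cos 80° + cos 27° sin 80° = 0.9563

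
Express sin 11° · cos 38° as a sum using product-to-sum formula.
sin 11° cos 38° = (1/2)[sin(11°+38°) + sin(11°-38°)]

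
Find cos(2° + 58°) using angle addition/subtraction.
cos(2° + 58°) = cos 2° cos 58° - sin 2° sin 58° = 1/2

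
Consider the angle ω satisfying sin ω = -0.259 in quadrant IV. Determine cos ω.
cos ω = √(1 - sin²ω) = 0.9659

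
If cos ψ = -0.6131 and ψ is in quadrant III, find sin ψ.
sin ψ = -0.79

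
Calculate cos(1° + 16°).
cos(1° + 16°) = cos 1° cos 16° - sin 1° sin 16° = 0.9563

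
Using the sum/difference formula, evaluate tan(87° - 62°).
tan(87° - 62°) = (tan 87° - tan 62°)/(1 + tan 87° tan 62°) = 0.4663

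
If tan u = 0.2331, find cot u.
cot u = 1/tan u = 4.29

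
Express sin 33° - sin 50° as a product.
sin 33° - sin 50° = 2 cos(41.5°) sin(-8.5°)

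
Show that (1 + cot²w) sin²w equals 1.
LHS = csc²w · sin²w = (1/sin²w) · sin²w = 1 = RHS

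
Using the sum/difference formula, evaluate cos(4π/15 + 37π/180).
cos(4π/15 + 37π/180) = cos 4π/15 cos 37π/180 - sin 4π/15 sin 37π/180 = 0.08716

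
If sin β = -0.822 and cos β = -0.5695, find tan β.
tan β = sin β / cos β = 1.443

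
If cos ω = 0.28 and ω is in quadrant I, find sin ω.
sin ω = 0.96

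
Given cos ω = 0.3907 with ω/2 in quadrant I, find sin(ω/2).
sin(ω/2) = ±√((1 - cos ω)/2); positive since ω/2 ∈ QI, so sin(ω/2) = 0.552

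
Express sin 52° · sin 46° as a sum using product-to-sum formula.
sin 52° sin 46° = (1/2)[cos(52°-46°) - cos(52°+46°)]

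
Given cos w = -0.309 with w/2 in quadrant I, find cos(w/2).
cos(w/2) = ±√((1 + cos w)/2); positive since w/2 ∈ QI, so cos(w/2) = 0.5878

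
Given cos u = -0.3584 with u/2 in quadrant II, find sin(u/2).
sin(u/2) = ±√((1 - cos u)/2); positive since u/2 ∈ QII, so sin(u/2) = 0.8241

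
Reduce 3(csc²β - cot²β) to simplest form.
3(csc²β - cot²β) = 3 (using Pythagorean identity)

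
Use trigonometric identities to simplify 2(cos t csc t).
2(cos t csc t) = 2(cot t) (using Reciprocal + quotient)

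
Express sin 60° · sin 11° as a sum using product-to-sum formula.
sin 60° sin 11° = (1/2)[cos(60°-11°) - cos(60°+11°)]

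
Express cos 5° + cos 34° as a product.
cos 5° + cos 34° = 2 cos(19.5°) cos(-14.5°)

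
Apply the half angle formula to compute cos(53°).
cos(53°) = √((1 + cos 106°)/2) = 0.6018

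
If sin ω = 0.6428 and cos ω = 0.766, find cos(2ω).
cos(2ω) = cos²ω - sin²ω = 0.1736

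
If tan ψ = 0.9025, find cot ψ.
cot ψ = 1/tan ψ = 1.108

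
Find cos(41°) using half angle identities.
cos(41°) = √((1 + cos 82°)/2) = 0.7547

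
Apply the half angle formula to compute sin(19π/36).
sin(19π/36) = √((1 - cos 19π/18)/2) = 0.9962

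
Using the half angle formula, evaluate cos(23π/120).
cos(23π/120) = √((1 + cos 23π/60)/2) = 0.8241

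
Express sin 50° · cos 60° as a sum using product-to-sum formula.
sin 50° cos 60° = (1/2)[sin(50°+60°) + sin(50°-60°)]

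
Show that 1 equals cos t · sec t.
RHS = cos t · (1/cos t) = 1 = LHS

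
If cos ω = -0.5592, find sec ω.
sec ω = 1/cos ω = -1.788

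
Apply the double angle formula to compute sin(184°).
sin(184°) = 2 sin 92° cos 92° = -0.06976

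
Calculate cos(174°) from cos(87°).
cos(174°) = cos²87° - sin²87° = -0.9945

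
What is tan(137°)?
tan(137°) = -0.9325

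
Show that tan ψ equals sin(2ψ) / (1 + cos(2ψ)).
RHS = 2 sin ψ cos ψ / (2cos²ψ) = sin ψ/cos ψ = tan ψ = LHS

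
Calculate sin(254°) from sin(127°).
sin(254°) = 2 sin 127° cos 127° = -0.9613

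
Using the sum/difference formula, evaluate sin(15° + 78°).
sin(15° + 78°) = sin 15° cos 78° + cos 15° sin 78° = 0.9986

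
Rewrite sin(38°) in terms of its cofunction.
sin(38°) = cos(90° - 38°) = cos(52°)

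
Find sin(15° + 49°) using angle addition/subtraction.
sin(15° + 49°) = sin 15° cos 49° + cos 15° sin 49° = 0.8988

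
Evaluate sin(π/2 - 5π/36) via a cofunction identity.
sin(π/2 - 5π/36) = cos(5π/36) = 0.9063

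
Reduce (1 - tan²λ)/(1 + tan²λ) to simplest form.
(1 - tan²λ)/(1 + tan²λ) = cos(2λ) (using Double angle)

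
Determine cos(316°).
cos(316°) = 0.7193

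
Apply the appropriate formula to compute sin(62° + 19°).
sin(62° + 19°) = sin 62° cos 19° + cos 62° sin 19° = 0.9877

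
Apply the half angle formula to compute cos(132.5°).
cos(132.5°) = -√((1 + cos 265°)/2) = -0.6756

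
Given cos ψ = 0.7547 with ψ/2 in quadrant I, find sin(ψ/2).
sin(ψ/2) = ±√((1 - cos ψ)/2); positive since ψ/2 ∈ QI, so sin(ψ/2) = 0.3502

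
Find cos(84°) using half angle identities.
cos(84°) = √((1 + cos 168°)/2) = 0.1045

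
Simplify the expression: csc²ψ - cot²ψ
csc²ψ - cot²ψ = 1 (using Pythagorean identity)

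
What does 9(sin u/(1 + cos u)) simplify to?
9(sin u/(1 + cos u)) = 9(tan(u/2)) (using Half angle)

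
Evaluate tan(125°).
tan(125°) = -1.428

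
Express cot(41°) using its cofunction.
cot(41°) = tan(90° - 41°) = tan(49°)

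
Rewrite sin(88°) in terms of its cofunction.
sin(88°) = cos(90° - 88°) = cos(2°)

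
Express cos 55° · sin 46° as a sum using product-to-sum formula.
cos 55° sin 46° = (1/2)[sin(55°+46°) - sin(55°-46°)]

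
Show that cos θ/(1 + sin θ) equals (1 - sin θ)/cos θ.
RHS = (1 - sin θ)(1 + sin θ) / (cos θ(1 + sin θ)) = (1 - sin²θ) / (cos θ(1 + sin θ)) = cos²θ / (cos θ(1 + sin θ)) = cos θ/(1 + sin θ) = LHS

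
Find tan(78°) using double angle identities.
tan(78°) = 2 tan 39° / (1 - tan²39°) = 4.705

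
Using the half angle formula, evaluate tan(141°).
tan(141°) = sin 282° / (1 + cos 282°) = -0.8098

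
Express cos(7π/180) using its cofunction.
cos(7π/180) = sin(π/2 - 7π/180) = sin(83π/180)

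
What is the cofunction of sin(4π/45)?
sin(4π/45) = cos(π/2 - 4π/45) = cos(37π/90)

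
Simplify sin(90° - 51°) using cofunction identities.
sin(90° - 51°) = cos(51°)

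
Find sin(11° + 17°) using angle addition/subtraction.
sin(11° + 17°) = sin 11° cos 17° + cos 11° sin 17° = 0.4695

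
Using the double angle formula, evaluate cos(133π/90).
cos(133π/90) = 1 - 2sin²133π/180 = -0.06976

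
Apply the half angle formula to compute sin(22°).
sin(22°) = √((1 - cos 44°)/2) = 0.3746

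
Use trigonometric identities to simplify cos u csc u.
cos u csc u = cot u (using Reciprocal + quotient)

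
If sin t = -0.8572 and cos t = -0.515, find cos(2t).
cos(2t) = cos²t - sin²t = -0.4696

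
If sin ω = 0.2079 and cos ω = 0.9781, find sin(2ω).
sin(2ω) = 2 sin ω cos ω = 0.4067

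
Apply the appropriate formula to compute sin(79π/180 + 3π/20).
sin(79π/180 + 3π/20) = sin 79π/180 cos 3π/20 + cos 79π/180 sin 3π/20 = 0.9613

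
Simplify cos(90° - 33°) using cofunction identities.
cos(90° - 33°) = sin(33°)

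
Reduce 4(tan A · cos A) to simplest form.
4(tan A · cos A) = 4(sin A) (using Quotient identity)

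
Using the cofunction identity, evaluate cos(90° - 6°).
cos(90° - 6°) = sin(6°) = 0.1045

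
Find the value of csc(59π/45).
csc(59π/45) = -1.206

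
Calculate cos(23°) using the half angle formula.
cos(23°) = √((1 + cos 46°)/2) = 0.9205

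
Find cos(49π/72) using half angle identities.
cos(49π/72) = -√((1 + cos 49π/36)/2) = -0.5373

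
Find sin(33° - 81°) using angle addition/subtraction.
sin(33° - 81°) = sin 33° cos 81° - cos 33° sin 81° = -0.7431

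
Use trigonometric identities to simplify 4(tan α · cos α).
4(tan α · cos α) = 4(sin α) (using Quotient identity)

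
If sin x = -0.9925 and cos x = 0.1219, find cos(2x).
cos(2x) = cos²x - sin²x = -0.9702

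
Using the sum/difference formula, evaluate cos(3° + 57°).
cos(3° + 57°) = cos 3° cos 57° - sin 3° sin 57° = 1/2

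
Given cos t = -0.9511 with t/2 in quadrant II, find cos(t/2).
cos(t/2) = ±√((1 + cos t)/2); negative since t/2 ∈ QII, so cos(t/2) = -0.1564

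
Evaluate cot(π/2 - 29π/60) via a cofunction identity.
cot(π/2 - 29π/60) = tan(29π/60) = 19.08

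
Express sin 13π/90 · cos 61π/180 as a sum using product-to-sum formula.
sin 13π/90 cos 61π/180 = (1/2)[sin(13π/90+61π/180) + sin(13π/90-61π/180)]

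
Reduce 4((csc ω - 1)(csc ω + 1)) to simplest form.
4((csc ω - 1)(csc ω + 1)) = 4(cot²ω) (using Diff. of squares)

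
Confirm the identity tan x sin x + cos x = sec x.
LHS = sin²x/cos x + cos x = (sin²x + cos²x)/cos x = 1/cos x = sec x = RHS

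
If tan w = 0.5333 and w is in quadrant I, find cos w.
cos w = 0.8824 (using tan²w + 1 = sec²w)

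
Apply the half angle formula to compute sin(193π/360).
sin(193π/360) = √((1 - cos 193π/180)/2) = 0.9936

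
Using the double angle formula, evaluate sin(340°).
sin(340°) = 2 sin 170° cos 170° = -0.342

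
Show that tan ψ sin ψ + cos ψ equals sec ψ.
LHS = sin²ψ/cos ψ + cos ψ = (sin²ψ + cos²ψ)/cos ψ = 1/cos ψ = sec ψ = RHS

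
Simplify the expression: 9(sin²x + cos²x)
9(sin²x + cos²x) = 9 (using Pythagorean identity)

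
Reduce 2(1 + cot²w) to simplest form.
2(1 + cot²w) = 2(csc²w) (using Pythagorean identity)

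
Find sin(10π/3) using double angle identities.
sin(10π/3) = 2 sin 5π/3 cos 5π/3 = -√3/2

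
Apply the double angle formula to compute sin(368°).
sin(368°) = 2 sin 184° cos 184° = 0.1392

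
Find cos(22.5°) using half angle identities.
cos(22.5°) = √((1 + cos 45°)/2) = √(2+√2)/2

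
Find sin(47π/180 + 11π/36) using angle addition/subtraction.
sin(47π/180 + 11π/36) = sin 47π/180 cos 11π/36 + cos 47π/180 sin 11π/36 = 0.9781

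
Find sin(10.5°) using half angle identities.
sin(10.5°) = √((1 - cos 21°)/2) = 0.1822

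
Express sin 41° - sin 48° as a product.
sin 41° - sin 48° = 2 cos(44.5°) sin(-3.5°)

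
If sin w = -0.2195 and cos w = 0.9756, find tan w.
tan w = sin w / cos w = -0.225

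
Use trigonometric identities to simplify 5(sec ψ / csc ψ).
5(sec ψ / csc ψ) = 5(tan ψ) (using Reciprocal identities)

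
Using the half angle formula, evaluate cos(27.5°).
cos(27.5°) = √((1 + cos 55°)/2) = 0.887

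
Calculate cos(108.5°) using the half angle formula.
cos(108.5°) = -√((1 + cos 217°)/2) = -0.3173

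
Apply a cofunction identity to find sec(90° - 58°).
sec(90° - 58°) = csc(58°) = 1.179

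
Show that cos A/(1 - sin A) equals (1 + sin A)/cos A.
RHS = (1 + sin A)(1 - sin A) / (cos A(1 - sin A)) = (1 - sin²A) / (cos A(1 - sin A)) = cos²A / (cos A(1 - sin A)) = cos A/(1 - sin A) = LHS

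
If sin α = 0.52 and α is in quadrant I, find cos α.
cos α = 0.8542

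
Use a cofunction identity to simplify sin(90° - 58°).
sin(90° - 58°) = cos(58°)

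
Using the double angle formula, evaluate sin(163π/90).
sin(163π/90) = 2 sin 163π/180 cos 163π/180 = -0.5592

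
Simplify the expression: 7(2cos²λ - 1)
7(2cos²λ - 1) = 7(cos(2λ)) (using Double angle)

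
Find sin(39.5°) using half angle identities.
sin(39.5°) = √((1 - cos 79°)/2) = 0.6361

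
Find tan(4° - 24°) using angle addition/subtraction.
tan(4° - 24°) = (tan 4° - tan 24°)/(1 + tan 4° tan 24°) = -0.364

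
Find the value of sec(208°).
sec(208°) = -1.133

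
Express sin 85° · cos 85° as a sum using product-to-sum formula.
sin 85° cos 85° = (1/2)[sin(85°+85°) + sin(85°-85°)]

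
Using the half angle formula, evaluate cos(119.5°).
cos(119.5°) = -√((1 + cos 239°)/2) = -0.4924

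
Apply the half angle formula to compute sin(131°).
sin(131°) = √((1 - cos 262°)/2) = 0.7547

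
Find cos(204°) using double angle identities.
cos(204°) = cos²102° - sin²102° = -0.9135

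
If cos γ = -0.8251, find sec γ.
sec γ = 1/cos γ = -1.212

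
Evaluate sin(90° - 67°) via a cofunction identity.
sin(90° - 67°) = cos(67°) = 0.3907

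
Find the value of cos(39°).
cos(39°) = 0.7771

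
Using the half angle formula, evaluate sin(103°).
sin(103°) = √((1 - cos 206°)/2) = 0.9744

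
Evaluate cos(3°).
cos(3°) = 0.9986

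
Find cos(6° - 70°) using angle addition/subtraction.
cos(6° - 70°) = cos 6° cos 70° + sin 6° sin 70° = 0.4384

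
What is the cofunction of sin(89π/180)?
sin(89π/180) = cos(π/2 - 89π/180) = cos(π/180)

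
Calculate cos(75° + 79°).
cos(75° + 79°) = cos 75° cos 79° - sin 75° sin 79° = -0.8988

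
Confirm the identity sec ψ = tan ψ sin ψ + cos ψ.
RHS = sin²ψ/cos ψ + cos ψ = (sin²ψ + cos²ψ)/cos ψ = 1/cos ψ = sec ψ = LHS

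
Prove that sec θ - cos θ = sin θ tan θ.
LHS = 1/cos θ - cos θ = (1 - cos²θ)/cos θ = sin²θ/cos θ = sin θ · (sin θ/cos θ) = sin θ tan θ = RHS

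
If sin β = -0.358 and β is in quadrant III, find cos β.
cos β = -0.9337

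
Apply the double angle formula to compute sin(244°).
sin(244°) = 2 sin 122° cos 122° = -0.8988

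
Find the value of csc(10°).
csc(10°) = 5.759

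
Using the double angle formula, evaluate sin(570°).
sin(570°) = 2 sin 285° cos 285° = -1/2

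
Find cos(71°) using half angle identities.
cos(71°) = √((1 + cos 142°)/2) = 0.3256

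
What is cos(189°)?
cos(189°) = -0.9877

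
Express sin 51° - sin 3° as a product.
sin 51° - sin 3° = 2 cos(27°) sin(24°)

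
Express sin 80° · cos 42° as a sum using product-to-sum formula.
sin 80° cos 42° = (1/2)[sin(80°+42°) + sin(80°-42°)]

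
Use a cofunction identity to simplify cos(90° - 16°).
cos(90° - 16°) = sin(16°)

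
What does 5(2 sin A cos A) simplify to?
5(2 sin A cos A) = 5(sin(2A)) (using Double angle)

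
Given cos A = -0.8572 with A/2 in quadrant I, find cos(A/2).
cos(A/2) = ±√((1 + cos A)/2); positive since A/2 ∈ QI, so cos(A/2) = 0.2672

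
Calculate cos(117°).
cos(117°) = -0.454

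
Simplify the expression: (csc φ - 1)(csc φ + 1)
(csc φ - 1)(csc φ + 1) = cot²φ (using Diff. of squares)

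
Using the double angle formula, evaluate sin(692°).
sin(692°) = 2 sin 346° cos 346° = -0.4695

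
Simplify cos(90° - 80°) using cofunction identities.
cos(90° - 80°) = sin(80°)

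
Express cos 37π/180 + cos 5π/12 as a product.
cos 37π/180 + cos 5π/12 = 2 cos(14π/45) cos(-19π/180)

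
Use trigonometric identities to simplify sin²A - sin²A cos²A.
sin²A - sin²A cos²A = sin⁴A (using Factoring)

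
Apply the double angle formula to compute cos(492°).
cos(492°) = cos²246° - sin²246° = -0.6691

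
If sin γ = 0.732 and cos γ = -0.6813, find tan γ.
tan γ = sin γ / cos γ = -1.074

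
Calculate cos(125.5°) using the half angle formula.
cos(125.5°) = -√((1 + cos 251°)/2) = -0.5807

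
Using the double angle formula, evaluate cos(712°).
cos(712°) = cos²356° - sin²356° = 0.9903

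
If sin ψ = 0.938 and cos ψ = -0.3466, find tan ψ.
tan ψ = sin ψ / cos ψ = -2.706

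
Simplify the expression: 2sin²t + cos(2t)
2sin²t + cos(2t) = 1 (using Double angle)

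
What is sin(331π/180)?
sin(331π/180) = -0.4848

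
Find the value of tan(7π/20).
tan(7π/20) = 1.963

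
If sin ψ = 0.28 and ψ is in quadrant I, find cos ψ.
cos ψ = 0.96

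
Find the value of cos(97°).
cos(97°) = -0.1219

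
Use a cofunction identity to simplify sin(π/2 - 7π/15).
sin(π/2 - 7π/15) = cos(7π/15)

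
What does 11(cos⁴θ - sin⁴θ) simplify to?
11(cos⁴θ - sin⁴θ) = 11(cos(2θ)) (using Factoring + double angle)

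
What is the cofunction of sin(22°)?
sin(22°) = cos(90° - 22°) = cos(68°)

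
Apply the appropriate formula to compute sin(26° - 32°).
sin(26° - 32°) = sin 26° cos 32° - cos 26° sin 32° = -0.1045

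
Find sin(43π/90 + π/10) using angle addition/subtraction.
sin(43π/90 + π/10) = sin 43π/90 cos π/10 + cos 43π/90 sin π/10 = 0.9703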